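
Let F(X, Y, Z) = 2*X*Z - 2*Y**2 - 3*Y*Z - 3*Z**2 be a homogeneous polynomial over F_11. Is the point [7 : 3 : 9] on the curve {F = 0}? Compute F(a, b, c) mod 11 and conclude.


F(7,3,9) ≡ 4 (mod 11); P is NOT on the curve.

Evaluate F(7, 3, 9) term-by-term (mod 11).
  2*X*Z ↦ 2·7·1·9 = 126
  -2*Y**2 ↦ -2·1·9·1 = -18
  -3*Y*Z ↦ -3·1·3·9 = -81
  -3*Z**2 ↦ -3·1·1·81 = -243
Sum: F(7, 3, 9) = (126) + (-18) + (-81) + (-243) = -216.
Reducing mod 11: -216 ≡ 4 (mod 11).
Since F(a, b, c) ≡ 4 ≠ 0 (mod 11), P does NOT lie on the curve.


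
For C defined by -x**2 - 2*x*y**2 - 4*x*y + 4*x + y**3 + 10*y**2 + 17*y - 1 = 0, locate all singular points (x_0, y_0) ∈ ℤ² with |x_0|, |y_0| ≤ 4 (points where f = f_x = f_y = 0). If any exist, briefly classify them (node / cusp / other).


Singular points: {(3, -1)}; classification: node.

Compute partial derivatives:
  f_x = -2*x - 2*y**2 - 4*y + 4.
  f_y = -4*x*y - 4*x + 3*y**2 + 20*y + 17.
Scan x_0 ∈ {−4, ..., 4}. For each x_0, f_y(x_0, y) is a polynomial in y; find its integer roots y ∈ {−4, ..., 4}, then test f_x and f at those candidates.
  x = -4: f_y(-4, y) = 3*y**2 + 36*y + 33; vanishes at y ∈ {-1}. (-4, -1): f_x = 14 ≠ 0.
  x = -3: f_y(-3, y) = 3*y**2 + 32*y + 29; vanishes at y ∈ {-1}. (-3, -1): f_x = 12 ≠ 0.
  x = -2: f_y(-2, y) = 3*y**2 + 28*y + 25; vanishes at y ∈ {-1}. (-2, -1): f_x = 10 ≠ 0.
  x = -1: f_y(-1, y) = 3*y**2 + 24*y + 21; vanishes at y ∈ {-1}. (-1, -1): f_x = 8 ≠ 0.
  x = 0: f_y(0, y) = 3*y**2 + 20*y + 17; vanishes at y ∈ {-1}. (0, -1): f_x = 6 ≠ 0.
  x = 1: f_y(1, y) = 3*y**2 + 16*y + 13; vanishes at y ∈ {-1}. (1, -1): f_x = 4 ≠ 0.
  x = 2: f_y(2, y) = 3*y**2 + 12*y + 9; vanishes at y ∈ {-3, -1}. (2, -3): f_x = -6 ≠ 0; (2, -1): f_x = 2 ≠ 0.
  x = 3: f_y(3, y) = 3*y**2 + 8*y + 5; vanishes at y ∈ {-1}. (3, -1): f_x = 0, f = 0 — SINGULAR.
  x = 4: f_y(4, y) = 3*y**2 + 4*y + 1; vanishes at y ∈ {-1}. (4, -1): f_x = -2 ≠ 0.
Only singular point on the grid: (3, -1).
Classify: substitute x = 3 + u, y = -1 + v and expand: f = -u**2 - 2*u*v**2 + v**3 + v**2.
No constant or linear terms (consistent with a singular point). Quadratic part: -u**2 + v**2. Cubic part: -2*u*v**2 + v**3.
The quadratic part v**2 - u**2 = (v − u)(v + u) splits into two distinct linear factors, so there are two distinct tangent lines y − -1 = ±(x − 3) — this is a node (ordinary double point).
Classification: node.


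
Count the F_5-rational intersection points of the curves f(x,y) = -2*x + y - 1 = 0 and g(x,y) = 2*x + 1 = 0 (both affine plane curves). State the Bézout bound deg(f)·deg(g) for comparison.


Common zeros: {(2, 0)}; count = 1; Bézout bound = 1.

deg(f) = 1, deg(g) = 1, so Bézout bound = 1.
Scan x ∈ F_5. For each x, list the y ∈ F_5 with f(x, y) ≡ 0 and those with g(x, y) ≡ 0 (mod 5); the common zeros in that column are the intersection.
  x = 0: f ≡ 0 at y ∈ {1}; g ≡ 0 at y ∈ ∅; common: ∅.
  x = 1: f ≡ 0 at y ∈ {3}; g ≡ 0 at y ∈ ∅; common: ∅.
  x = 2: f ≡ 0 at y ∈ {0}; g ≡ 0 at y ∈ {0, 1, 2, 3, 4}; common: {0}.
  x = 3: f ≡ 0 at y ∈ {2}; g ≡ 0 at y ∈ ∅; common: ∅.
  x = 4: f ≡ 0 at y ∈ {4}; g ≡ 0 at y ∈ ∅; common: ∅.
Collecting: common zeros = {(2, 0)}, so the count is 1.
Comparison with the Bézout bound: 1 ≤ 1 = deg(f)·deg(g), as expected for curves with no common component (the bound is attained).


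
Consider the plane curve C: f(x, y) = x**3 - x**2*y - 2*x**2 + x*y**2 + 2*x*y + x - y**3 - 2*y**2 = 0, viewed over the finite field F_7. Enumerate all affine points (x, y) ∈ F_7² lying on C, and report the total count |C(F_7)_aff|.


Affine F_7-points: {(0, 0), (0, 5), (1, 0), (4, 4), (5, 3)}; count = 5.

For each of the 49 pairs (x, y) ∈ F_7², evaluate f(x, y) mod 7. Record the zeros.
  x = 0: [0↦0, 1↦4, 2↦5, 3↦4, 4↦2, 5↦0, 6↦6]  zeros at y ∈ {0, 5}
  x = 1: [0↦0, 1↦6, 2↦4, 3↦2, 4↦1, 5↦2, 6↦6]  zeros at y ∈ {0}
  x = 2: [0↦2, 1↦1, 2↦1, 3↦3, 4↦1, 5↦3, 6↦3]  zeros at y ∈ ∅
  x = 3: [0↦5, 1↦2, 2↦2, 3↦6, 4↦1, 5↦2, 6↦3]  zeros at y ∈ ∅
  x = 4: [0↦1, 1↦1, 2↦6, 3↦3, 4↦0, 5↦5, 6↦5]  zeros at y ∈ {4}
  x = 5: [0↦3, 1↦4, 2↦5, 3↦0, 4↦4, 5↦4, 6↦1]  zeros at y ∈ {3}
  x = 6: [0↦3, 1↦3, 2↦5, 3↦3, 4↦5, 5↦5, 6↦4]  zeros at y ∈ ∅
Collecting zeros: affine points = {(0, 0), (0, 5), (1, 0), (4, 4), (5, 3)}.
Total count |C(F_7)_aff| = 5.


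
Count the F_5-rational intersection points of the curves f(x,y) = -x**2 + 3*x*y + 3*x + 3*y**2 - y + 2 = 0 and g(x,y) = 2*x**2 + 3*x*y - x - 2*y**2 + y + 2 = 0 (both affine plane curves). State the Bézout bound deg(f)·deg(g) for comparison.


Common zeros: {(4, 4)}; count = 1; Bézout bound = 4.

deg(f) = 2, deg(g) = 2, so Bézout bound = 4.
Scan x ∈ F_5. For each x, list the y ∈ F_5 with f(x, y) ≡ 0 and those with g(x, y) ≡ 0 (mod 5); the common zeros in that column are the intersection.
  x = 0: f ≡ 0 at y ∈ ∅; g ≡ 0 at y ∈ ∅; common: ∅.
  x = 1: f ≡ 0 at y ∈ {2, 4}; g ≡ 0 at y ∈ {1}; common: ∅.
  x = 2: f ≡ 0 at y ∈ ∅; g ≡ 0 at y ∈ ∅; common: ∅.
  x = 3: f ≡ 0 at y ∈ {2}; g ≡ 0 at y ∈ {1, 4}; common: ∅.
  x = 4: f ≡ 0 at y ∈ {4}; g ≡ 0 at y ∈ {0, 4}; common: {4}.
Collecting: common zeros = {(4, 4)}, so the count is 1.
Comparison with the Bézout bound: 1 ≤ 4 = deg(f)·deg(g), as expected for curves with no common component (the affine F_5-count falls short of the bound because intersections may lie at infinity, over extension fields, or carry multiplicity).


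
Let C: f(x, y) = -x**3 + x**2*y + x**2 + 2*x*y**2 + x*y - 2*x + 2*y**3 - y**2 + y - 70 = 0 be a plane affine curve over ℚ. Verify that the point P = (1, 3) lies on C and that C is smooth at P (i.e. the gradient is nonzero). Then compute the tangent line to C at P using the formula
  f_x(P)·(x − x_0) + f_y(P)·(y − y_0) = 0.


Tangent line at P: 24*x + 63*y - 213 = 0.

Step 1: f(1, 3) = 0, so P lies on C.
Step 2: partial derivatives
  f_x(x, y) = -3*x**2 + 2*x*y + 2*x + 2*y**2 + y - 2, f_y(x, y) = x**2 + 4*x*y + x + 6*y**2 - 2*y + 1.
  f_x(P) = 24, f_y(P) = 63 (gradient nonzero, so P is smooth).
Step 3: tangent line at P: 24·(x − 1) + 63·(y − 3) = 0.
Expanding: 24*x + 63*y - 213 = 0.


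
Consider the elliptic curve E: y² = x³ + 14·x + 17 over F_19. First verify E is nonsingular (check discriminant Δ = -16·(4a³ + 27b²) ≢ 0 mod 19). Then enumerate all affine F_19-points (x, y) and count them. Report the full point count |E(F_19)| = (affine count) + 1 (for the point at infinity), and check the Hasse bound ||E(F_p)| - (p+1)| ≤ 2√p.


Affine points = {(0, 6), (0, 13), (4, 2), (4, 17), (9, 6), (9, 13), (10, 6), (10, 13), (11, 1), (11, 18), (15, 7), (15, 12), (16, 9), (16, 10), (17, 0)}; affine count = 15; |E(F_19)| = 16.

Discriminant check: Δ ∝ 4a³ + 27b² = 4·14³ + 27·17² = 4·2744 + 27·289 ≡ 7 (mod 19). Nonzero ⇒ E is nonsingular.
For each x ∈ F_19, compute rhs = x³ + 14·x + 17 mod 19, then count y ∈ F_19 with y² ≡ rhs.
  x = 0: rhs = 17, matching y values: 6, 13 (2 points).
  x = 1: rhs = 13, matching y values: none (0 points).
  x = 2: rhs = 15, matching y values: none (0 points).
  x = 3: rhs = 10, matching y values: none (0 points).
  x = 4: rhs = 4, matching y values: 2, 17 (2 points).
  x = 5: rhs = 3, matching y values: none (0 points).
  x = 6: rhs = 13, matching y values: none (0 points).
  x = 7: rhs = 2, matching y values: none (0 points).
  x = 8: rhs = 14, matching y values: none (0 points).
  x = 9: rhs = 17, matching y values: 6, 13 (2 points).
  x = 10: rhs = 17, matching y values: 6, 13 (2 points).
  x = 11: rhs = 1, matching y values: 1, 18 (2 points).
  x = 12: rhs = 13, matching y values: none (0 points).
  x = 13: rhs = 2, matching y values: none (0 points).
  x = 14: rhs = 12, matching y values: none (0 points).
  x = 15: rhs = 11, matching y values: 7, 12 (2 points).
  x = 16: rhs = 5, matching y values: 9, 10 (2 points).
  x = 17: rhs = 0, matching y values: 0 (1 points).
  x = 18: rhs = 2, matching y values: none (0 points).
Total affine count: 15.
Full point count |E(F_19)| = 15 + 1 = 16.
Hasse bound: |16 − (19+1)| = |-4| = 4 ≤ 2√19 ≈ 8.7178 ✓.


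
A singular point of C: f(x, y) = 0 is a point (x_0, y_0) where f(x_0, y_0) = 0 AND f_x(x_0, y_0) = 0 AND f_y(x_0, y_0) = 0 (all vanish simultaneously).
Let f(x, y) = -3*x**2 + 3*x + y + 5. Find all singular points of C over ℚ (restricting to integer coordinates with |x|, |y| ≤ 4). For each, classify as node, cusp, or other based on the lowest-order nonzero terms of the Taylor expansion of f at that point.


No singular points in the scanned grid; C is smooth there.

Compute partial derivatives:
  f_x = 3 - 6*x.
  f_y = 1.
f_y = 1 is a nonzero constant, so f_y never vanishes: no point (x, y) can satisfy f = f_x = f_y = 0. In particular no (x, y) ∈ {−4, ..., 4}² is singular; the curve is smooth.


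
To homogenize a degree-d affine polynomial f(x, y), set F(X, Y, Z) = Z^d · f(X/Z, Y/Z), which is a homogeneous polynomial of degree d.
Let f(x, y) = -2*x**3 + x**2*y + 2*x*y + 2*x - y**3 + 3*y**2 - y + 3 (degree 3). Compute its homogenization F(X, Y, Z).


F(X, Y, Z) = -2*X**3 + X**2*Y + 2*X*Y*Z + 2*X*Z**2 - Y**3 + 3*Y**2*Z - Y*Z**2 + 3*Z**3

deg(f) = 3.
Substitute x = X/Z, y = Y/Z into f, then multiply by Z^3.
  monomial -2·x^3·y^0 ↦ -2·X^3·Y^0·Z^0.
  monomial 1·x^2·y^1 ↦ 1·X^2·Y^1·Z^0.
  monomial 2·x^1·y^1 ↦ 2·X^1·Y^1·Z^1.
  monomial 2·x^1·y^0 ↦ 2·X^1·Y^0·Z^2.
  monomial -1·x^0·y^3 ↦ -1·X^0·Y^3·Z^0.
  monomial 3·x^0·y^2 ↦ 3·X^0·Y^2·Z^1.
  monomial -1·x^0·y^1 ↦ -1·X^0·Y^1·Z^2.
  monomial 3·x^0·y^0 ↦ 3·X^0·Y^0·Z^3.
Collecting: F(X, Y, Z) = -2*X**3 + X**2*Y + 2*X*Y*Z + 2*X*Z**2 - Y**3 + 3*Y**2*Z - Y*Z**2 + 3*Z**3.


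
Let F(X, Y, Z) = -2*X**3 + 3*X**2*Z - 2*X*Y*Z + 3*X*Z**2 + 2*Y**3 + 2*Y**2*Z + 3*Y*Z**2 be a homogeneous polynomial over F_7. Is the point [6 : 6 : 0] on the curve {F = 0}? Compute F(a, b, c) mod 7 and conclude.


F(6,6,0) ≡ 0 (mod 7); P is on the curve.

Evaluate F(6, 6, 0) term-by-term (mod 7).
  -2*X**3 ↦ -2·216·1·1 = -432
  3*X**2*Z ↦ 3·36·1·0 = 0
  -2*X*Y*Z ↦ -2·6·6·0 = 0
  3*X*Z**2 ↦ 3·6·1·0 = 0
  2*Y**3 ↦ 2·1·216·1 = 432
  2*Y**2*Z ↦ 2·1·36·0 = 0
  3*Y*Z**2 ↦ 3·1·6·0 = 0
Sum: F(6, 6, 0) = (-432) + (0) + (0) + (0) + (432) + (0) + (0) = 0.
Reducing mod 7: 0 ≡ 0 (mod 7).
Since F(a, b, c) ≡ 0 (mod 7), P lies on the curve.


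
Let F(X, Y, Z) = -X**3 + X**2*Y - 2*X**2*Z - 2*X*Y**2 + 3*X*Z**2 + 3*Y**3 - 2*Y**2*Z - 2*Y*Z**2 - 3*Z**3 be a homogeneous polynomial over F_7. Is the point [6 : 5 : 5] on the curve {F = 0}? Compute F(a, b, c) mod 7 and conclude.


F(6,5,5) ≡ 3 (mod 7); P is NOT on the curve.

Evaluate F(6, 5, 5) term-by-term (mod 7).
  -X**3 ↦ -1·216·1·1 = -216
  X**2*Y ↦ 1·36·5·1 = 180
  -2*X**2*Z ↦ -2·36·1·5 = -360
  -2*X*Y**2 ↦ -2·6·25·1 = -300
  3*X*Z**2 ↦ 3·6·1·25 = 450
  3*Y**3 ↦ 3·1·125·1 = 375
  -2*Y**2*Z ↦ -2·1·25·5 = -250
  -2*Y*Z**2 ↦ -2·1·5·25 = -250
  -3*Z**3 ↦ -3·1·1·125 = -375
Sum: F(6, 5, 5) = (-216) + (180) + (-360) + (-300) + (450) + (375) + (-250) + (-250) + (-375) = -746.
Reducing mod 7: -746 ≡ 3 (mod 7).
Since F(a, b, c) ≡ 3 ≠ 0 (mod 7), P does NOT lie on the curve.


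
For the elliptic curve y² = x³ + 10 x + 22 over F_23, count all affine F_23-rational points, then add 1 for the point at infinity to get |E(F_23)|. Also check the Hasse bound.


Affine points = {(2, 2), (2, 21), (5, 6), (5, 17), (8, 4), (8, 19), (9, 6), (9, 17), (10, 8), (10, 15), (13, 7), (13, 16), (14, 10), (14, 13), (16, 0), (18, 10), (18, 13)}; affine count = 17; |E(F_23)| = 18.

Discriminant check: Δ ∝ 4a³ + 27b² = 4·10³ + 27·22² = 4·1000 + 27·484 ≡ 2 (mod 23). Nonzero ⇒ E is nonsingular.
For each x ∈ F_23, compute rhs = x³ + 10·x + 22 mod 23, then count y ∈ F_23 with y² ≡ rhs.
  x = 0: rhs = 22, matching y values: none (0 points).
  x = 1: rhs = 10, matching y values: none (0 points).
  x = 2: rhs = 4, matching y values: 2, 21 (2 points).
  x = 3: rhs = 10, matching y values: none (0 points).
  x = 4: rhs = 11, matching y values: none (0 points).
  x = 5: rhs = 13, matching y values: 6, 17 (2 points).
  x = 6: rhs = 22, matching y values: none (0 points).
  x = 7: rhs = 21, matching y values: none (0 points).
  x = 8: rhs = 16, matching y values: 4, 19 (2 points).
  x = 9: rhs = 13, matching y values: 6, 17 (2 points).
  x = 10: rhs = 18, matching y values: 8, 15 (2 points).
  x = 11: rhs = 14, matching y values: none (0 points).
  x = 12: rhs = 7, matching y values: none (0 points).
  x = 13: rhs = 3, matching y values: 7, 16 (2 points).
  x = 14: rhs = 8, matching y values: 10, 13 (2 points).
  x = 15: rhs = 5, matching y values: none (0 points).
  x = 16: rhs = 0, matching y values: 0 (1 points).
  x = 17: rhs = 22, matching y values: none (0 points).
  x = 18: rhs = 8, matching y values: 10, 13 (2 points).
  x = 19: rhs = 10, matching y values: none (0 points).
  x = 20: rhs = 11, matching y values: none (0 points).
  x = 21: rhs = 17, matching y values: none (0 points).
  x = 22: rhs = 11, matching y values: none (0 points).
Total affine count: 17.
Full point count |E(F_23)| = 17 + 1 = 18.
Hasse bound: |18 − (23+1)| = |-6| = 6 ≤ 2√23 ≈ 9.5917 ✓.


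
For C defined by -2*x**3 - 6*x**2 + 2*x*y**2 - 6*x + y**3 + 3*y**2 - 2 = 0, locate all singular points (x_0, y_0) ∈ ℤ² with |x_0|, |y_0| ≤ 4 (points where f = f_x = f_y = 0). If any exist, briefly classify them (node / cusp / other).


Singular points: {(-1, 0)}; classification: cusp.

Compute partial derivatives:
  f_x = -6*x**2 - 12*x + 2*y**2 - 6.
  f_y = 4*x*y + 3*y**2 + 6*y.
Scan x_0 ∈ {−4, ..., 4}. For each x_0, f_y(x_0, y) is a polynomial in y; find its integer roots y ∈ {−4, ..., 4}, then test f_x and f at those candidates.
  x = -4: f_y(-4, y) = 3*y**2 - 10*y; vanishes at y ∈ {0}. (-4, 0): f_x = -54 ≠ 0.
  x = -3: f_y(-3, y) = 3*y**2 - 6*y; vanishes at y ∈ {0, 2}. (-3, 0): f_x = -24 ≠ 0; (-3, 2): f_x = -16 ≠ 0.
  x = -2: f_y(-2, y) = 3*y**2 - 2*y; vanishes at y ∈ {0}. (-2, 0): f_x = -6 ≠ 0.
  x = -1: f_y(-1, y) = 3*y**2 + 2*y; vanishes at y ∈ {0}. (-1, 0): f_x = 0, f = 0 — SINGULAR.
  x = 0: f_y(0, y) = 3*y**2 + 6*y; vanishes at y ∈ {-2, 0}. (0, -2): f_x = 2 ≠ 0; (0, 0): f_x = -6 ≠ 0.
  x = 1: f_y(1, y) = 3*y**2 + 10*y; vanishes at y ∈ {0}. (1, 0): f_x = -24 ≠ 0.
  x = 2: f_y(2, y) = 3*y**2 + 14*y; vanishes at y ∈ {0}. (2, 0): f_x = -54 ≠ 0.
  x = 3: f_y(3, y) = 3*y**2 + 18*y; vanishes at y ∈ {0}. (3, 0): f_x = -96 ≠ 0.
  x = 4: f_y(4, y) = 3*y**2 + 22*y; vanishes at y ∈ {0}. (4, 0): f_x = -150 ≠ 0.
Only singular point on the grid: (-1, 0).
Classify: substitute x = -1 + u, y = 0 + v and expand: f = -2*u**3 + 2*u*v**2 + v**3 + v**2.
No constant or linear terms (consistent with a singular point). Quadratic part: v**2. Cubic part: -2*u**3 + 2*u*v**2 + v**3.
The quadratic part v**2 is a perfect square, so there is a single (double) tangent line v = 0, i.e. y = 0. Restricting the cubic part to that line (v = 0) leaves -2*u**3 ≠ 0, so f is not divisible by v and the branch is v² ≈ 2*u**3 to lowest order — this is a cusp.
Classification: cusp.


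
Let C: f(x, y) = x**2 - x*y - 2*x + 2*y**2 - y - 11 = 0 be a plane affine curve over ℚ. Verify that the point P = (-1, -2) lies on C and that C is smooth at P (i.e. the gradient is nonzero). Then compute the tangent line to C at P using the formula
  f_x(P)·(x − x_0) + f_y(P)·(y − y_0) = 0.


Tangent line at P: -2*x - 8*y - 18 = 0.

Step 1: f(-1, -2) = 0, so P lies on C.
Step 2: partial derivatives
  f_x(x, y) = 2*x - y - 2, f_y(x, y) = -x + 4*y - 1.
  f_x(P) = -2, f_y(P) = -8 (gradient nonzero, so P is smooth).
Step 3: tangent line at P: -2·(x − -1) + -8·(y − -2) = 0.
Expanding: -2*x - 8*y - 18 = 0.


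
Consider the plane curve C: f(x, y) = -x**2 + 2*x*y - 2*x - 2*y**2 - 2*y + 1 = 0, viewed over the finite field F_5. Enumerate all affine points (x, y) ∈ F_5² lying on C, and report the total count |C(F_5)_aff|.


Affine F_5-points: {(1, 2), (1, 3), (3, 3), (3, 4)}; count = 4.

For each of the 25 pairs (x, y) ∈ F_5², evaluate f(x, y) mod 5. Record the zeros.
  x = 0: [0↦1, 1↦2, 2↦4, 3↦2, 4↦1]  zeros at y ∈ ∅
  x = 1: [0↦3, 1↦1, 2↦0, 3↦0, 4↦1]  zeros at y ∈ {2, 3}
  x = 2: [0↦3, 1↦3, 2↦4, 3↦1, 4↦4]  zeros at y ∈ ∅
  x = 3: [0↦1, 1↦3, 2↦1, 3↦0, 4↦0]  zeros at y ∈ {3, 4}
  x = 4: [0↦2, 1↦1, 2↦1, 3↦2, 4↦4]  zeros at y ∈ ∅
Collecting zeros: affine points = {(1, 2), (1, 3), (3, 3), (3, 4)}.
Total count |C(F_5)_aff| = 4.


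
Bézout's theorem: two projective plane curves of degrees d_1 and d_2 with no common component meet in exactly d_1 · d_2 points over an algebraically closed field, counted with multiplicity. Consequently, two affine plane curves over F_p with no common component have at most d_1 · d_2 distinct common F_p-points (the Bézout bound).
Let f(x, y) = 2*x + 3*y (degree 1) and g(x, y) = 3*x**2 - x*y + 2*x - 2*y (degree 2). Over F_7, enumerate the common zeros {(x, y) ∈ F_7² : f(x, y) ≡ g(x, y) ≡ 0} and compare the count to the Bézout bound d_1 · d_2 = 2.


Common zeros: {(0, 0), (1, 4)}; count = 2; Bézout bound = 2.

deg(f) = 1, deg(g) = 2, so Bézout bound = 2.
Scan x ∈ F_7. For each x, list the y ∈ F_7 with f(x, y) ≡ 0 and those with g(x, y) ≡ 0 (mod 7); the common zeros in that column are the intersection.
  x = 0: f ≡ 0 at y ∈ {0}; g ≡ 0 at y ∈ {0}; common: {0}.
  x = 1: f ≡ 0 at y ∈ {4}; g ≡ 0 at y ∈ {4}; common: {4}.
  x = 2: f ≡ 0 at y ∈ {1}; g ≡ 0 at y ∈ {4}; common: ∅.
  x = 3: f ≡ 0 at y ∈ {5}; g ≡ 0 at y ∈ {1}; common: ∅.
  x = 4: f ≡ 0 at y ∈ {2}; g ≡ 0 at y ∈ {0}; common: ∅.
  x = 5: f ≡ 0 at y ∈ {6}; g ≡ 0 at y ∈ ∅; common: ∅.
  x = 6: f ≡ 0 at y ∈ {3}; g ≡ 0 at y ∈ {1}; common: ∅.
Collecting: common zeros = {(0, 0), (1, 4)}, so the count is 2.
Comparison with the Bézout bound: 2 ≤ 2 = deg(f)·deg(g), as expected for curves with no common component (the bound is attained).


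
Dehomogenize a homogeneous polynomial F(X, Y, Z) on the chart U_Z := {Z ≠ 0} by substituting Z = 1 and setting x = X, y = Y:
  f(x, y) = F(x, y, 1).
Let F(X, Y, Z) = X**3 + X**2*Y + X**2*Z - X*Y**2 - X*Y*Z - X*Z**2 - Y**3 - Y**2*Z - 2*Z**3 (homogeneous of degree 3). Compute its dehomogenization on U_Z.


f(x, y) = x**3 + x**2*y + x**2 - x*y**2 - x*y - x - y**3 - y**2 - 2

On U_Z we set Z = 1. Each monomial c·X^i·Y^j·Z^k in F becomes c·x^i·y^j·1^k = c·x^i·y^j.
Substituting Z = 1: F(X, Y, 1) = x**3 + x**2*y + x**2 - x*y**2 - x*y - x - y**3 - y**2 - 2.
Note: deg(f) ≤ deg(F) = 3; strict inequality happens when F is divisible by Z (lost terms).


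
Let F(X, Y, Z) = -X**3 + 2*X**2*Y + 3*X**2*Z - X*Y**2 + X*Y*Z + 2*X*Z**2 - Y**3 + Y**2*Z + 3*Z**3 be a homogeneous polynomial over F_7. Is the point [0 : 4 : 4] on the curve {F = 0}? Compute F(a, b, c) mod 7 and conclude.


F(0,4,4) ≡ 3 (mod 7); P is NOT on the curve.

Evaluate F(0, 4, 4) term-by-term (mod 7).
  -X**3 ↦ -1·0·1·1 = 0
  2*X**2*Y ↦ 2·0·4·1 = 0
  3*X**2*Z ↦ 3·0·1·4 = 0
  -X*Y**2 ↦ -1·0·16·1 = 0
  X*Y*Z ↦ 1·0·4·4 = 0
  2*X*Z**2 ↦ 2·0·1·16 = 0
  -Y**3 ↦ -1·1·64·1 = -64
  Y**2*Z ↦ 1·1·16·4 = 64
  3*Z**3 ↦ 3·1·1·64 = 192
Sum: F(0, 4, 4) = (0) + (0) + (0) + (0) + (0) + (0) + (-64) + (64) + (192) = 192.
Reducing mod 7: 192 ≡ 3 (mod 7).
Since F(a, b, c) ≡ 3 ≠ 0 (mod 7), P does NOT lie on the curve.


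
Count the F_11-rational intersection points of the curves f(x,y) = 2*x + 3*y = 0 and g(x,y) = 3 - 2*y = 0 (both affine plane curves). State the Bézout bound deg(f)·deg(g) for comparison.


Common zeros: {(6, 7)}; count = 1; Bézout bound = 1.

deg(f) = 1, deg(g) = 1, so Bézout bound = 1.
Scan x ∈ F_11. For each x, list the y ∈ F_11 with f(x, y) ≡ 0 and those with g(x, y) ≡ 0 (mod 11); the common zeros in that column are the intersection.
  x = 0: f ≡ 0 at y ∈ {0}; g ≡ 0 at y ∈ {7}; common: ∅.
  x = 1: f ≡ 0 at y ∈ {3}; g ≡ 0 at y ∈ {7}; common: ∅.
  x = 2: f ≡ 0 at y ∈ {6}; g ≡ 0 at y ∈ {7}; common: ∅.
  x = 3: f ≡ 0 at y ∈ {9}; g ≡ 0 at y ∈ {7}; common: ∅.
  x = 4: f ≡ 0 at y ∈ {1}; g ≡ 0 at y ∈ {7}; common: ∅.
  x = 5: f ≡ 0 at y ∈ {4}; g ≡ 0 at y ∈ {7}; common: ∅.
  x = 6: f ≡ 0 at y ∈ {7}; g ≡ 0 at y ∈ {7}; common: {7}.
  x = 7: f ≡ 0 at y ∈ {10}; g ≡ 0 at y ∈ {7}; common: ∅.
  x = 8: f ≡ 0 at y ∈ {2}; g ≡ 0 at y ∈ {7}; common: ∅.
  x = 9: f ≡ 0 at y ∈ {5}; g ≡ 0 at y ∈ {7}; common: ∅.
  x = 10: f ≡ 0 at y ∈ {8}; g ≡ 0 at y ∈ {7}; common: ∅.
Collecting: common zeros = {(6, 7)}, so the count is 1.
Comparison with the Bézout bound: 1 ≤ 1 = deg(f)·deg(g), as expected for curves with no common component (the bound is attained).


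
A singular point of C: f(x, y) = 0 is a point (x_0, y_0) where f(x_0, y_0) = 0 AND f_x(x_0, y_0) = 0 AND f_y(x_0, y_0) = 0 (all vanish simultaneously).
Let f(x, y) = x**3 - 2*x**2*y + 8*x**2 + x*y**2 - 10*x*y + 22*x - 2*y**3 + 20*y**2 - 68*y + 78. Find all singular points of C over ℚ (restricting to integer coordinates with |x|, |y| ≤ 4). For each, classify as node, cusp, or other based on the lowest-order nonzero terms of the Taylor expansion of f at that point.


Singular points: {(-1, 3)}; classification: node.

Compute partial derivatives:
  f_x = 3*x**2 - 4*x*y + 16*x + y**2 - 10*y + 22.
  f_y = -2*x**2 + 2*x*y - 10*x - 6*y**2 + 40*y - 68.
Scan x_0 ∈ {−4, ..., 4}. For each x_0, f_y(x_0, y) is a polynomial in y; find its integer roots y ∈ {−4, ..., 4}, then test f_x and f at those candidates.
  x = -4: f_y(-4, y) = -6*y**2 + 32*y - 60; no integer root y with |y| ≤ 4.
  x = -3: f_y(-3, y) = -6*y**2 + 34*y - 56; no integer root y with |y| ≤ 4.
  x = -2: f_y(-2, y) = -6*y**2 + 36*y - 56; no integer root y with |y| ≤ 4.
  x = -1: f_y(-1, y) = -6*y**2 + 38*y - 60; vanishes at y ∈ {3}. (-1, 3): f_x = 0, f = 0 — SINGULAR.
  x = 0: f_y(0, y) = -6*y**2 + 40*y - 68; no integer root y with |y| ≤ 4.
  x = 1: f_y(1, y) = -6*y**2 + 42*y - 80; no integer root y with |y| ≤ 4.
  x = 2: f_y(2, y) = -6*y**2 + 44*y - 96; no integer root y with |y| ≤ 4.
  x = 3: f_y(3, y) = -6*y**2 + 46*y - 116; no integer root y with |y| ≤ 4.
  x = 4: f_y(4, y) = -6*y**2 + 48*y - 140; no integer root y with |y| ≤ 4.
Only singular point on the grid: (-1, 3).
Classify: substitute x = -1 + u, y = 3 + v and expand: f = u**3 - 2*u**2*v - u**2 + u*v**2 - 2*v**3 + v**2.
No constant or linear terms (consistent with a singular point). Quadratic part: -u**2 + v**2. Cubic part: u**3 - 2*u**2*v + u*v**2 - 2*v**3.
The quadratic part v**2 - u**2 = (v − u)(v + u) splits into two distinct linear factors, so there are two distinct tangent lines y − 3 = ±(x − -1) — this is a node (ordinary double point).
Classification: node.


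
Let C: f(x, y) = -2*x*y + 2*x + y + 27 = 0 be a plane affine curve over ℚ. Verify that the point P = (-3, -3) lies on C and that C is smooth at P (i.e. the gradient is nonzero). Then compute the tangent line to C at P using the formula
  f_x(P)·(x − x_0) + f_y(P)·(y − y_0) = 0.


Tangent line at P: 8*x + 7*y + 45 = 0.

Step 1: f(-3, -3) = 0, so P lies on C.
Step 2: partial derivatives
  f_x(x, y) = 2 - 2*y, f_y(x, y) = 1 - 2*x.
  f_x(P) = 8, f_y(P) = 7 (gradient nonzero, so P is smooth).
Step 3: tangent line at P: 8·(x − -3) + 7·(y − -3) = 0.
Expanding: 8*x + 7*y + 45 = 0.


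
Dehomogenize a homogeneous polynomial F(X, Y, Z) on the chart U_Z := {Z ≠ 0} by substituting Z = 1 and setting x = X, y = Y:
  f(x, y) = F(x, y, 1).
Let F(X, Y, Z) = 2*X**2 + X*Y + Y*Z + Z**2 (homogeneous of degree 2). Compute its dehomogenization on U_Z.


f(x, y) = 2*x**2 + x*y + y + 1

On U_Z we set Z = 1. Each monomial c·X^i·Y^j·Z^k in F becomes c·x^i·y^j·1^k = c·x^i·y^j.
Substituting Z = 1: F(X, Y, 1) = 2*x**2 + x*y + y + 1.
Note: deg(f) ≤ deg(F) = 2; strict inequality happens when F is divisible by Z (lost terms).


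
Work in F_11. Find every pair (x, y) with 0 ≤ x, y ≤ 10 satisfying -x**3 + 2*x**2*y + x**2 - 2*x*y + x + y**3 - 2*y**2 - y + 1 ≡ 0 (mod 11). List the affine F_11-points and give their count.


Affine F_11-points: {(1, 1), (1, 2), (1, 10), (2, 8), (3, 7), (4, 7), (5, 5), (6, 2), (7, 0), (8, 7), (9, 0), (9, 2)}; count = 12.

For each of the 121 pairs (x, y) ∈ F_11², evaluate f(x, y) mod 11. Record the zeros.
  x = 0: [0↦1, 1↦10, 2↦10, 3↦7, 4↦7, 5↦5, 6↦7, 7↦8, 8↦3, 9↦9, 10↦10]  zeros at y ∈ ∅
  x = 1: [0↦2, 1↦0, 2↦0, 3↦8, 4↦8, 5↦6, 6↦8, 7↦9, 8↦4, 9↦10, 10↦0]  zeros at y ∈ {1, 2, 10}
  x = 2: [0↦10, 1↦1, 2↦5, 3↦6, 4↦10, 5↦1, 6↦7, 7↦1, 8↦0, 9↦10, 10↦4]  zeros at y ∈ {8}
  x = 3: [0↦8, 1↦7, 2↦8, 3↦6, 4↦7, 5↦6, 6↦9, 7↦0, 8↦7, 9↦3, 10↦5]  zeros at y ∈ {7}
  x = 4: [0↦1, 1↦1, 2↦3, 3↦2, 4↦4, 5↦4, 6↦8, 7↦0, 8↦8, 9↦5, 10↦8]  zeros at y ∈ {7}
  x = 5: [0↦5, 1↦10, 2↦6, 3↦10, 4↦6, 5↦0, 6↦9, 7↦6, 8↦8, 9↦10, 10↦7]  zeros at y ∈ {5}
  x = 6: [0↦3, 1↦6, 2↦0, 3↦2, 4↦7, 5↦10, 6↦6, 7↦1, 8↦1, 9↦1, 10↦7]  zeros at y ∈ {2}
  x = 7: [0↦0, 1↦5, 2↦1, 3↦5, 4↦1, 5↦6, 6↦4, 7↦1, 8↦3, 9↦5, 10↦2]  zeros at y ∈ {0}
  x = 8: [0↦1, 1↦1, 2↦3, 3↦2, 4↦4, 5↦4, 6↦8, 7↦0, 8↦8, 9↦5, 10↦8]  zeros at y ∈ {7}
  x = 9: [0↦0, 1↦10, 2↦0, 3↦9, 4↦10, 5↦9, 6↦1, 7↦3, 8↦10, 9↦6, 10↦8]  zeros at y ∈ {0, 2}
  x = 10: [0↦2, 1↦4, 2↦8, 3↦9, 4↦2, 5↦4, 6↦10, 7↦4, 8↦3, 9↦2, 10↦7]  zeros at y ∈ ∅
Collecting zeros: affine points = {(1, 1), (1, 2), (1, 10), (2, 8), (3, 7), (4, 7), (5, 5), (6, 2), (7, 0), (8, 7), (9, 0), (9, 2)}.
Total count |C(F_11)_aff| = 12.


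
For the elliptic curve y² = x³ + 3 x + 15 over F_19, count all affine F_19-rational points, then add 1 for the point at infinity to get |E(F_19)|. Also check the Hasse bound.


Affine points = {(1, 0), (8, 0), (9, 7), (9, 12), (10, 0), (11, 7), (11, 12), (13, 3), (13, 16), (16, 6), (16, 13), (17, 1), (17, 18), (18, 7), (18, 12)}; affine count = 15; |E(F_19)| = 16.

Discriminant check: Δ ∝ 4a³ + 27b² = 4·3³ + 27·15² = 4·27 + 27·225 ≡ 8 (mod 19). Nonzero ⇒ E is nonsingular.
For each x ∈ F_19, compute rhs = x³ + 3·x + 15 mod 19, then count y ∈ F_19 with y² ≡ rhs.
  x = 0: rhs = 15, matching y values: none (0 points).
  x = 1: rhs = 0, matching y values: 0 (1 points).
  x = 2: rhs = 10, matching y values: none (0 points).
  x = 3: rhs = 13, matching y values: none (0 points).
  x = 4: rhs = 15, matching y values: none (0 points).
  x = 5: rhs = 3, matching y values: none (0 points).
  x = 6: rhs = 2, matching y values: none (0 points).
  x = 7: rhs = 18, matching y values: none (0 points).
  x = 8: rhs = 0, matching y values: 0 (1 points).
  x = 9: rhs = 11, matching y values: 7, 12 (2 points).
  x = 10: rhs = 0, matching y values: 0 (1 points).
  x = 11: rhs = 11, matching y values: 7, 12 (2 points).
  x = 12: rhs = 12, matching y values: none (0 points).
  x = 13: rhs = 9, matching y values: 3, 16 (2 points).
  x = 14: rhs = 8, matching y values: none (0 points).
  x = 15: rhs = 15, matching y values: none (0 points).
  x = 16: rhs = 17, matching y values: 6, 13 (2 points).
  x = 17: rhs = 1, matching y values: 1, 18 (2 points).
  x = 18: rhs = 11, matching y values: 7, 12 (2 points).
Total affine count: 15.
Full point count |E(F_19)| = 15 + 1 = 16.
Hasse bound: |16 − (19+1)| = |-4| = 4 ≤ 2√19 ≈ 8.7178 ✓.


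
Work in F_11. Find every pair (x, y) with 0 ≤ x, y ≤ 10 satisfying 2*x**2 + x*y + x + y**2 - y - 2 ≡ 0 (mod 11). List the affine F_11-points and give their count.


Affine F_11-points: {(0, 2), (0, 10), (3, 1), (3, 8), (4, 2), (4, 6), (7, 1), (7, 4), (9, 6), (9, 8)}; count = 10.

For each of the 121 pairs (x, y) ∈ F_11², evaluate f(x, y) mod 11. Record the zeros.
  x = 0: [0↦9, 1↦9, 2↦0, 3↦4, 4↦10, 5↦7, 6↦6, 7↦7, 8↦10, 9↦4, 10↦0]  zeros at y ∈ {2, 10}
  x = 1: [0↦1, 1↦2, 2↦5, 3↦10, 4↦6, 5↦4, 6↦4, 7↦6, 8↦10, 9↦5, 10↦2]  zeros at y ∈ ∅
  x = 2: [0↦8, 1↦10, 2↦3, 3↦9, 4↦6, 5↦5, 6↦6, 7↦9, 8↦3, 9↦10, 10↦8]  zeros at y ∈ ∅
  x = 3: [0↦8, 1↦0, 2↦5, 3↦1, 4↦10, 5↦10, 6↦1, 7↦5, 8↦0, 9↦8, 10↦7]  zeros at y ∈ {1, 8}
  x = 4: [0↦1, 1↦5, 2↦0, 3↦8, 4↦7, 5↦8, 6↦0, 7↦5, 8↦1, 9↦10, 10↦10]  zeros at y ∈ {2, 6}
  x = 5: [0↦9, 1↦3, 2↦10, 3↦8, 4↦8, 5↦10, 6↦3, 7↦9, 8↦6, 9↦5, 10↦6]  zeros at y ∈ ∅
  x = 6: [0↦10, 1↦5, 2↦2, 3↦1, 4↦2, 5↦5, 6↦10, 7↦6, 8↦4, 9↦4, 10↦6]  zeros at y ∈ ∅
  x = 7: [0↦4, 1↦0, 2↦9, 3↦9, 4↦0, 5↦4, 6↦10, 7↦7, 8↦6, 9↦7, 10↦10]  zeros at y ∈ {1, 4}
  x = 8: [0↦2, 1↦10, 2↦9, 3↦10, 4↦2, 5↦7, 6↦3, 7↦1, 8↦1, 9↦3, 10↦7]  zeros at y ∈ ∅
  x = 9: [0↦4, 1↦2, 2↦2, 3↦4, 4↦8, 5↦3, 6↦0, 7↦10, 8↦0, 9↦3, 10↦8]  zeros at y ∈ {6, 8}
  x = 10: [0↦10, 1↦9, 2↦10, 3↦2, 4↦7, 5↦3, 6↦1, 7↦1, 8↦3, 9↦7, 10↦2]  zeros at y ∈ ∅
Collecting zeros: affine points = {(0, 2), (0, 10), (3, 1), (3, 8), (4, 2), (4, 6), (7, 1), (7, 4), (9, 6), (9, 8)}.
Total count |C(F_11)_aff| = 10.


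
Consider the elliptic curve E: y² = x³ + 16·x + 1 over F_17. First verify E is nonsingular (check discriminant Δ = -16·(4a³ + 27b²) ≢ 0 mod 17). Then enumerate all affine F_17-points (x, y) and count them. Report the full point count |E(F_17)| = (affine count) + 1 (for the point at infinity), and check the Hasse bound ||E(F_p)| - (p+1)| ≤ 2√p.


Affine points = {(0, 1), (0, 16), (1, 1), (1, 16), (3, 5), (3, 12), (5, 6), (5, 11), (12, 0), (13, 3), (13, 14), (16, 1), (16, 16)}; affine count = 13; |E(F_17)| = 14.

Discriminant check: Δ ∝ 4a³ + 27b² = 4·16³ + 27·1² = 4·4096 + 27·1 ≡ 6 (mod 17). Nonzero ⇒ E is nonsingular.
For each x ∈ F_17, compute rhs = x³ + 16·x + 1 mod 17, then count y ∈ F_17 with y² ≡ rhs.
  x = 0: rhs = 1, matching y values: 1, 16 (2 points).
  x = 1: rhs = 1, matching y values: 1, 16 (2 points).
  x = 2: rhs = 7, matching y values: none (0 points).
  x = 3: rhs = 8, matching y values: 5, 12 (2 points).
  x = 4: rhs = 10, matching y values: none (0 points).
  x = 5: rhs = 2, matching y values: 6, 11 (2 points).
  x = 6: rhs = 7, matching y values: none (0 points).
  x = 7: rhs = 14, matching y values: none (0 points).
  x = 8: rhs = 12, matching y values: none (0 points).
  x = 9: rhs = 7, matching y values: none (0 points).
  x = 10: rhs = 5, matching y values: none (0 points).
  x = 11: rhs = 12, matching y values: none (0 points).
  x = 12: rhs = 0, matching y values: 0 (1 points).
  x = 13: rhs = 9, matching y values: 3, 14 (2 points).
  x = 14: rhs = 11, matching y values: none (0 points).
  x = 15: rhs = 12, matching y values: none (0 points).
  x = 16: rhs = 1, matching y values: 1, 16 (2 points).
Total affine count: 13.
Full point count |E(F_17)| = 13 + 1 = 14.
Hasse bound: |14 − (17+1)| = |-4| = 4 ≤ 2√17 ≈ 8.2462 ✓.


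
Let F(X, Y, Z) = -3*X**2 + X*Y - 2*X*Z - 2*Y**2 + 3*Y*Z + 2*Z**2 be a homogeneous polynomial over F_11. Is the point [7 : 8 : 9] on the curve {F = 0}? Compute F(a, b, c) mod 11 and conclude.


F(7,8,9) ≡ 0 (mod 11); P is on the curve.

Evaluate F(7, 8, 9) term-by-term (mod 11).
  -3*X**2 ↦ -3·49·1·1 = -147
  X*Y ↦ 1·7·8·1 = 56
  -2*X*Z ↦ -2·7·1·9 = -126
  -2*Y**2 ↦ -2·1·64·1 = -128
  3*Y*Z ↦ 3·1·8·9 = 216
  2*Z**2 ↦ 2·1·1·81 = 162
Sum: F(7, 8, 9) = (-147) + (56) + (-126) + (-128) + (216) + (162) = 33.
Reducing mod 11: 33 ≡ 0 (mod 11).
Since F(a, b, c) ≡ 0 (mod 11), P lies on the curve.


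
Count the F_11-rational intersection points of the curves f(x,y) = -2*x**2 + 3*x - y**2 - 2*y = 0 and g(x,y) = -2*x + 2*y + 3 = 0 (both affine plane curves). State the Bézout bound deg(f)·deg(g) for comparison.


Common zeros: {(7, 0), (9, 2)}; count = 2; Bézout bound = 2.

deg(f) = 2, deg(g) = 1, so Bézout bound = 2.
Scan x ∈ F_11. For each x, list the y ∈ F_11 with f(x, y) ≡ 0 and those with g(x, y) ≡ 0 (mod 11); the common zeros in that column are the intersection.
  x = 0: f ≡ 0 at y ∈ {0, 9}; g ≡ 0 at y ∈ {4}; common: ∅.
  x = 1: f ≡ 0 at y ∈ ∅; g ≡ 0 at y ∈ {5}; common: ∅.
  x = 2: f ≡ 0 at y ∈ ∅; g ≡ 0 at y ∈ {6}; common: ∅.
  x = 3: f ≡ 0 at y ∈ {4, 5}; g ≡ 0 at y ∈ {7}; common: ∅.
  x = 4: f ≡ 0 at y ∈ {4, 5}; g ≡ 0 at y ∈ {8}; common: ∅.
  x = 5: f ≡ 0 at y ∈ ∅; g ≡ 0 at y ∈ {9}; common: ∅.
  x = 6: f ≡ 0 at y ∈ ∅; g ≡ 0 at y ∈ {10}; common: ∅.
  x = 7: f ≡ 0 at y ∈ {0, 9}; g ≡ 0 at y ∈ {0}; common: {0}.
  x = 8: f ≡ 0 at y ∈ ∅; g ≡ 0 at y ∈ {1}; common: ∅.
  x = 9: f ≡ 0 at y ∈ {2, 7}; g ≡ 0 at y ∈ {2}; common: {2}.
  x = 10: f ≡ 0 at y ∈ ∅; g ≡ 0 at y ∈ {3}; common: ∅.
Collecting: common zeros = {(7, 0), (9, 2)}, so the count is 2.
Comparison with the Bézout bound: 2 ≤ 2 = deg(f)·deg(g), as expected for curves with no common component (the bound is attained).


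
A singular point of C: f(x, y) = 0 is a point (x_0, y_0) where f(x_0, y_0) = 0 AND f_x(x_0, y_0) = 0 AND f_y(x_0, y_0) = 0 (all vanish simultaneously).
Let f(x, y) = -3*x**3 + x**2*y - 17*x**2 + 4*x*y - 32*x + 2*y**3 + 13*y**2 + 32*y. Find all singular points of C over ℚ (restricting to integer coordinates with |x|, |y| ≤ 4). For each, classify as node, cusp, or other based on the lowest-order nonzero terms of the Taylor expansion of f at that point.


Singular points: {(-2, -2)}; classification: node.

Compute partial derivatives:
  f_x = -9*x**2 + 2*x*y - 34*x + 4*y - 32.
  f_y = x**2 + 4*x + 6*y**2 + 26*y + 32.
Scan x_0 ∈ {−4, ..., 4}. For each x_0, f_y(x_0, y) is a polynomial in y; find its integer roots y ∈ {−4, ..., 4}, then test f_x and f at those candidates.
  x = -4: f_y(-4, y) = 6*y**2 + 26*y + 32; no integer root y with |y| ≤ 4.
  x = -3: f_y(-3, y) = 6*y**2 + 26*y + 29; no integer root y with |y| ≤ 4.
  x = -2: f_y(-2, y) = 6*y**2 + 26*y + 28; vanishes at y ∈ {-2}. (-2, -2): f_x = 0, f = 0 — SINGULAR.
  x = -1: f_y(-1, y) = 6*y**2 + 26*y + 29; no integer root y with |y| ≤ 4.
  x = 0: f_y(0, y) = 6*y**2 + 26*y + 32; no integer root y with |y| ≤ 4.
  x = 1: f_y(1, y) = 6*y**2 + 26*y + 37; no integer root y with |y| ≤ 4.
  x = 2: f_y(2, y) = 6*y**2 + 26*y + 44; no integer root y with |y| ≤ 4.
  x = 3: f_y(3, y) = 6*y**2 + 26*y + 53; no integer root y with |y| ≤ 4.
  x = 4: f_y(4, y) = 6*y**2 + 26*y + 64; no integer root y with |y| ≤ 4.
Only singular point on the grid: (-2, -2).
Classify: substitute x = -2 + u, y = -2 + v and expand: f = -3*u**3 + u**2*v - u**2 + 2*v**3 + v**2.
No constant or linear terms (consistent with a singular point). Quadratic part: -u**2 + v**2. Cubic part: -3*u**3 + u**2*v + 2*v**3.
The quadratic part v**2 - u**2 = (v − u)(v + u) splits into two distinct linear factors, so there are two distinct tangent lines y − -2 = ±(x − -2) — this is a node (ordinary double point).
Classification: node.


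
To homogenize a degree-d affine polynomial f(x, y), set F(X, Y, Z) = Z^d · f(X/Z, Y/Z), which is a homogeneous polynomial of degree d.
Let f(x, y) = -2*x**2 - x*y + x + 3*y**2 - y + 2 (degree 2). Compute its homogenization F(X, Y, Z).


F(X, Y, Z) = -2*X**2 - X*Y + X*Z + 3*Y**2 - Y*Z + 2*Z**2

deg(f) = 2.
Substitute x = X/Z, y = Y/Z into f, then multiply by Z^2.
  monomial -2·x^2·y^0 ↦ -2·X^2·Y^0·Z^0.
  monomial -1·x^1·y^1 ↦ -1·X^1·Y^1·Z^0.
  monomial 1·x^1·y^0 ↦ 1·X^1·Y^0·Z^1.
  monomial 3·x^0·y^2 ↦ 3·X^0·Y^2·Z^0.
  monomial -1·x^0·y^1 ↦ -1·X^0·Y^1·Z^1.
  monomial 2·x^0·y^0 ↦ 2·X^0·Y^0·Z^2.
Collecting: F(X, Y, Z) = -2*X**2 - X*Y + X*Z + 3*Y**2 - Y*Z + 2*Z**2.


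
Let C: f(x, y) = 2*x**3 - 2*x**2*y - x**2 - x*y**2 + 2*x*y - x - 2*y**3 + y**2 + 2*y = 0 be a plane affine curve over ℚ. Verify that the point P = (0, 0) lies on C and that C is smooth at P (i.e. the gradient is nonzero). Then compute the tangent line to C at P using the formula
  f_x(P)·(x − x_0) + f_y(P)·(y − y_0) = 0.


Tangent line at P: -x + 2*y = 0.

Step 1: f(0, 0) = 0, so P lies on C.
Step 2: partial derivatives
  f_x(x, y) = 6*x**2 - 4*x*y - 2*x - y**2 + 2*y - 1, f_y(x, y) = -2*x**2 - 2*x*y + 2*x - 6*y**2 + 2*y + 2.
  f_x(P) = -1, f_y(P) = 2 (gradient nonzero, so P is smooth).
Step 3: tangent line at P: -1·(x − 0) + 2·(y − 0) = 0.
Expanding: -x + 2*y = 0.


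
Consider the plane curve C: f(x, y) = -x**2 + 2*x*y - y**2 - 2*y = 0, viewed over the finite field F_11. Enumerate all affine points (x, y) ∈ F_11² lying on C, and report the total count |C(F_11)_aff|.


Affine F_11-points: {(0, 0), (0, 9), (4, 1), (4, 5), (6, 5), (7, 3), (7, 9), (9, 1), (9, 4), (10, 3), (10, 4)}; count = 11.

For each of the 121 pairs (x, y) ∈ F_11², evaluate f(x, y) mod 11. Record the zeros.
  x = 0: [0↦0, 1↦8, 2↦3, 3↦7, 4↦9, 5↦9, 6↦7, 7↦3, 8↦8, 9↦0, 10↦1]  zeros at y ∈ {0, 9}
  x = 1: [0↦10, 1↦9, 2↦6, 3↦1, 4↦5, 5↦7, 6↦7, 7↦5, 8↦1, 9↦6, 10↦9]  zeros at y ∈ ∅
  x = 2: [0↦7, 1↦8, 2↦7, 3↦4, 4↦10, 5↦3, 6↦5, 7↦5, 8↦3, 9↦10, 10↦4]  zeros at y ∈ ∅
  x = 3: [0↦2, 1↦5, 2↦6, 3↦5, 4↦2, 5↦8, 6↦1, 7↦3, 8↦3, 9↦1, 10↦8]  zeros at y ∈ ∅
  x = 4: [0↦6, 1↦0, 2↦3, 3↦4, 4↦3, 5↦0, 6↦6, 7↦10, 8↦1, 9↦1, 10↦10]  zeros at y ∈ {1, 5}
  x = 5: [0↦8, 1↦4, 2↦9, 3↦1, 4↦2, 5↦1, 6↦9, 7↦4, 8↦8, 9↦10, 10↦10]  zeros at y ∈ ∅
  x = 6: [0↦8, 1↦6, 2↦2, 3↦7, 4↦10, 5↦0, 6↦10, 7↦7, 8↦2, 9↦6, 10↦8]  zeros at y ∈ {5}
  x = 7: [0↦6, 1↦6, 2↦4, 3↦0, 4↦5, 5↦8, 6↦9, 7↦8, 8↦5, 9↦0, 10↦4]  zeros at y ∈ {3, 9}
  x = 8: [0↦2, 1↦4, 2↦4, 3↦2, 4↦9, 5↦3, 6↦6, 7↦7, 8↦6, 9↦3, 10↦9]  zeros at y ∈ ∅
  x = 9: [0↦7, 1↦0, 2↦2, 3↦2, 4↦0, 5↦7, 6↦1, 7↦4, 8↦5, 9↦4, 10↦1]  zeros at y ∈ {1, 4}
  x = 10: [0↦10, 1↦5, 2↦9, 3↦0, 4↦0, 5↦9, 6↦5, 7↦10, 8↦2, 9↦3, 10↦2]  zeros at y ∈ {3, 4}
Collecting zeros: affine points = {(0, 0), (0, 9), (4, 1), (4, 5), (6, 5), (7, 3), (7, 9), (9, 1), (9, 4), (10, 3), (10, 4)}.
Total count |C(F_11)_aff| = 11.


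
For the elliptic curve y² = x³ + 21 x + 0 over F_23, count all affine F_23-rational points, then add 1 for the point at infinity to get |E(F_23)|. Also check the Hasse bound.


Affine points = {(0, 0), (2, 2), (2, 21), (5, 0), (8, 6), (8, 17), (12, 5), (12, 18), (13, 3), (13, 20), (14, 5), (14, 18), (16, 4), (16, 19), (17, 7), (17, 16), (18, 0), (19, 6), (19, 17), (20, 5), (20, 18), (22, 1), (22, 22)}; affine count = 23; |E(F_23)| = 24.

Discriminant check: Δ ∝ 4a³ + 27b² = 4·21³ + 27·0² = 4·9261 + 27·0 ≡ 14 (mod 23). Nonzero ⇒ E is nonsingular.
For each x ∈ F_23, compute rhs = x³ + 21·x + 0 mod 23, then count y ∈ F_23 with y² ≡ rhs.
  x = 0: rhs = 0, matching y values: 0 (1 points).
  x = 1: rhs = 22, matching y values: none (0 points).
  x = 2: rhs = 4, matching y values: 2, 21 (2 points).
  x = 3: rhs = 21, matching y values: none (0 points).
  x = 4: rhs = 10, matching y values: none (0 points).
  x = 5: rhs = 0, matching y values: 0 (1 points).
  x = 6: rhs = 20, matching y values: none (0 points).
  x = 7: rhs = 7, matching y values: none (0 points).
  x = 8: rhs = 13, matching y values: 6, 17 (2 points).
  x = 9: rhs = 21, matching y values: none (0 points).
  x = 10: rhs = 14, matching y values: none (0 points).
  x = 11: rhs = 21, matching y values: none (0 points).
  x = 12: rhs = 2, matching y values: 5, 18 (2 points).
  x = 13: rhs = 9, matching y values: 3, 20 (2 points).
  x = 14: rhs = 2, matching y values: 5, 18 (2 points).
  x = 15: rhs = 10, matching y values: none (0 points).
  x = 16: rhs = 16, matching y values: 4, 19 (2 points).
  x = 17: rhs = 3, matching y values: 7, 16 (2 points).
  x = 18: rhs = 0, matching y values: 0 (1 points).
  x = 19: rhs = 13, matching y values: 6, 17 (2 points).
  x = 20: rhs = 2, matching y values: 5, 18 (2 points).
  x = 21: rhs = 19, matching y values: none (0 points).
  x = 22: rhs = 1, matching y values: 1, 22 (2 points).
Total affine count: 23.
Full point count |E(F_23)| = 23 + 1 = 24.
Hasse bound: |24 − (23+1)| = |0| = 0 ≤ 2√23 ≈ 9.5917 ✓.
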